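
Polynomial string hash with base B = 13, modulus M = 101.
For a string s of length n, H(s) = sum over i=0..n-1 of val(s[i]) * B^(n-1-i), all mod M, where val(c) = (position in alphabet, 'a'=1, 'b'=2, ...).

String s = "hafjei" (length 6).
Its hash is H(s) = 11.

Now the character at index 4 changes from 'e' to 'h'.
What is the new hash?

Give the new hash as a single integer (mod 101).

val('e') = 5, val('h') = 8
Position k = 4, exponent = n-1-k = 1
B^1 mod M = 13^1 mod 101 = 13
Delta = (8 - 5) * 13 mod 101 = 39
New hash = (11 + 39) mod 101 = 50

Answer: 50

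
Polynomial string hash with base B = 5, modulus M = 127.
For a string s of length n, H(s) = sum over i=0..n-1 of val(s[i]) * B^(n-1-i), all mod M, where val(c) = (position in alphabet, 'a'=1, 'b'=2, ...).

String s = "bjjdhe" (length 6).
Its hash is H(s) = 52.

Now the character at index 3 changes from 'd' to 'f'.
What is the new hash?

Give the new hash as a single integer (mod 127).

Answer: 102

Derivation:
val('d') = 4, val('f') = 6
Position k = 3, exponent = n-1-k = 2
B^2 mod M = 5^2 mod 127 = 25
Delta = (6 - 4) * 25 mod 127 = 50
New hash = (52 + 50) mod 127 = 102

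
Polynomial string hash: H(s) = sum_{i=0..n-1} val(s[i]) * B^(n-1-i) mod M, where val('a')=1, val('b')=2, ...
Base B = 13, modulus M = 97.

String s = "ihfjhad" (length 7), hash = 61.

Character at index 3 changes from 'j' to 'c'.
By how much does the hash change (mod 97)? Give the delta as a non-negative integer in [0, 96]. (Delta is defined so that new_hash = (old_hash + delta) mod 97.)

Answer: 44

Derivation:
Delta formula: (val(new) - val(old)) * B^(n-1-k) mod M
  val('c') - val('j') = 3 - 10 = -7
  B^(n-1-k) = 13^3 mod 97 = 63
  Delta = -7 * 63 mod 97 = 44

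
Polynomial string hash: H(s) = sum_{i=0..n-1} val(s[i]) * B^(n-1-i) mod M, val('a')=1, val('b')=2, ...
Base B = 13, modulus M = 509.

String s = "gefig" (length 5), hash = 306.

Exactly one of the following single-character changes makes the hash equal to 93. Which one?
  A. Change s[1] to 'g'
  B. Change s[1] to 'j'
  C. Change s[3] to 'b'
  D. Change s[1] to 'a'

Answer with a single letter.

Answer: B

Derivation:
Option A: s[1]='e'->'g', delta=(7-5)*13^3 mod 509 = 322, hash=306+322 mod 509 = 119
Option B: s[1]='e'->'j', delta=(10-5)*13^3 mod 509 = 296, hash=306+296 mod 509 = 93 <-- target
Option C: s[3]='i'->'b', delta=(2-9)*13^1 mod 509 = 418, hash=306+418 mod 509 = 215
Option D: s[1]='e'->'a', delta=(1-5)*13^3 mod 509 = 374, hash=306+374 mod 509 = 171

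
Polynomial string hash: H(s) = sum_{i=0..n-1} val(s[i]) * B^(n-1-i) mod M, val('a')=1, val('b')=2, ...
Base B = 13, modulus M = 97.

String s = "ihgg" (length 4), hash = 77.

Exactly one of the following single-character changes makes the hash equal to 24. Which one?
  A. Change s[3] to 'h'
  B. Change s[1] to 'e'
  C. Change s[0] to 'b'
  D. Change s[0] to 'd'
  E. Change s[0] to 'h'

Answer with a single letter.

Option A: s[3]='g'->'h', delta=(8-7)*13^0 mod 97 = 1, hash=77+1 mod 97 = 78
Option B: s[1]='h'->'e', delta=(5-8)*13^2 mod 97 = 75, hash=77+75 mod 97 = 55
Option C: s[0]='i'->'b', delta=(2-9)*13^3 mod 97 = 44, hash=77+44 mod 97 = 24 <-- target
Option D: s[0]='i'->'d', delta=(4-9)*13^3 mod 97 = 73, hash=77+73 mod 97 = 53
Option E: s[0]='i'->'h', delta=(8-9)*13^3 mod 97 = 34, hash=77+34 mod 97 = 14

Answer: C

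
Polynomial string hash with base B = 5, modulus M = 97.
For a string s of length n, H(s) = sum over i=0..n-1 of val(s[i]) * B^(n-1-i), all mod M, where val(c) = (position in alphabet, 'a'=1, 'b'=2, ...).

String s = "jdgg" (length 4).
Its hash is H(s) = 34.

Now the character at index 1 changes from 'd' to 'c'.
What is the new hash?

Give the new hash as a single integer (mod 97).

Answer: 9

Derivation:
val('d') = 4, val('c') = 3
Position k = 1, exponent = n-1-k = 2
B^2 mod M = 5^2 mod 97 = 25
Delta = (3 - 4) * 25 mod 97 = 72
New hash = (34 + 72) mod 97 = 9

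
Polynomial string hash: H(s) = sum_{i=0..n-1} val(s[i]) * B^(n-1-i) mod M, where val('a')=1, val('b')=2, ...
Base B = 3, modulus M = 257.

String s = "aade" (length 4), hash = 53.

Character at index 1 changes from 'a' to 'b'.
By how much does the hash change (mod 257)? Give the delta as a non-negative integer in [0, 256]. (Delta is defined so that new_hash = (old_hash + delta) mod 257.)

Delta formula: (val(new) - val(old)) * B^(n-1-k) mod M
  val('b') - val('a') = 2 - 1 = 1
  B^(n-1-k) = 3^2 mod 257 = 9
  Delta = 1 * 9 mod 257 = 9

Answer: 9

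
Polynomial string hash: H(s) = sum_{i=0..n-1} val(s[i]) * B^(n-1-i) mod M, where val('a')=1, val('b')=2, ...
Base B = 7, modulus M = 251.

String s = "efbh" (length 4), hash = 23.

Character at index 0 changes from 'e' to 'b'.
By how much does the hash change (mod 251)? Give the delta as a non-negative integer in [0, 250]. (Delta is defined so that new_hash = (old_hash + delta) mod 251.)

Answer: 226

Derivation:
Delta formula: (val(new) - val(old)) * B^(n-1-k) mod M
  val('b') - val('e') = 2 - 5 = -3
  B^(n-1-k) = 7^3 mod 251 = 92
  Delta = -3 * 92 mod 251 = 226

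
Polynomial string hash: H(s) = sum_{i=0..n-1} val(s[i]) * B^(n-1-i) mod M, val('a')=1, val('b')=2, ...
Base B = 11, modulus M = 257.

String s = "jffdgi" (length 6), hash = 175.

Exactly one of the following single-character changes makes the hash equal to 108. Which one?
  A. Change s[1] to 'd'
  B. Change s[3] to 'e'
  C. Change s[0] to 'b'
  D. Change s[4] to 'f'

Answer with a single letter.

Answer: C

Derivation:
Option A: s[1]='f'->'d', delta=(4-6)*11^4 mod 257 = 16, hash=175+16 mod 257 = 191
Option B: s[3]='d'->'e', delta=(5-4)*11^2 mod 257 = 121, hash=175+121 mod 257 = 39
Option C: s[0]='j'->'b', delta=(2-10)*11^5 mod 257 = 190, hash=175+190 mod 257 = 108 <-- target
Option D: s[4]='g'->'f', delta=(6-7)*11^1 mod 257 = 246, hash=175+246 mod 257 = 164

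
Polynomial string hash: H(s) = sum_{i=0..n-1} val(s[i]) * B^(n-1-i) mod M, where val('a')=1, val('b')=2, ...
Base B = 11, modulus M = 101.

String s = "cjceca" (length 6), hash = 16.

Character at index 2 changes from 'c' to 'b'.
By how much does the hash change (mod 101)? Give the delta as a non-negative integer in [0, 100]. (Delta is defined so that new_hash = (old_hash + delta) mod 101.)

Answer: 83

Derivation:
Delta formula: (val(new) - val(old)) * B^(n-1-k) mod M
  val('b') - val('c') = 2 - 3 = -1
  B^(n-1-k) = 11^3 mod 101 = 18
  Delta = -1 * 18 mod 101 = 83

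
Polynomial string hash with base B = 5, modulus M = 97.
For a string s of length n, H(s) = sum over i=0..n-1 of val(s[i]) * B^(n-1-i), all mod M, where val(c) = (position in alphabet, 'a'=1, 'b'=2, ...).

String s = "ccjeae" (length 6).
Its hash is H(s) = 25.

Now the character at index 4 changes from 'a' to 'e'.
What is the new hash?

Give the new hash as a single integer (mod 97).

val('a') = 1, val('e') = 5
Position k = 4, exponent = n-1-k = 1
B^1 mod M = 5^1 mod 97 = 5
Delta = (5 - 1) * 5 mod 97 = 20
New hash = (25 + 20) mod 97 = 45

Answer: 45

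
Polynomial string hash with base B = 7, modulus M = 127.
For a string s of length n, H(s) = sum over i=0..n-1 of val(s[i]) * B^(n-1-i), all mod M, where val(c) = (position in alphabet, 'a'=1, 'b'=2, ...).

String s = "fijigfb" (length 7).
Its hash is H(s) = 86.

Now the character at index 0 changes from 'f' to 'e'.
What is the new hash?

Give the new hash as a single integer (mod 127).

val('f') = 6, val('e') = 5
Position k = 0, exponent = n-1-k = 6
B^6 mod M = 7^6 mod 127 = 47
Delta = (5 - 6) * 47 mod 127 = 80
New hash = (86 + 80) mod 127 = 39

Answer: 39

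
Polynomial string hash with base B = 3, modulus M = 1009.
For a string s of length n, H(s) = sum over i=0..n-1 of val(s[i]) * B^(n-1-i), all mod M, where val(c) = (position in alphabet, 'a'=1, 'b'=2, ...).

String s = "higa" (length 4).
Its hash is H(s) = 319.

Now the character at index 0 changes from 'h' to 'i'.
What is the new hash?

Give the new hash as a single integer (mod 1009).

val('h') = 8, val('i') = 9
Position k = 0, exponent = n-1-k = 3
B^3 mod M = 3^3 mod 1009 = 27
Delta = (9 - 8) * 27 mod 1009 = 27
New hash = (319 + 27) mod 1009 = 346

Answer: 346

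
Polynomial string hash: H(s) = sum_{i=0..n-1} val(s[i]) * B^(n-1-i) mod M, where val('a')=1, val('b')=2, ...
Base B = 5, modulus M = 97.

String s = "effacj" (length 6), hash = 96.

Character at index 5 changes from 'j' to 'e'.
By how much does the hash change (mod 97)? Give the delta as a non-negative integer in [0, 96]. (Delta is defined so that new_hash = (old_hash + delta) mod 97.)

Answer: 92

Derivation:
Delta formula: (val(new) - val(old)) * B^(n-1-k) mod M
  val('e') - val('j') = 5 - 10 = -5
  B^(n-1-k) = 5^0 mod 97 = 1
  Delta = -5 * 1 mod 97 = 92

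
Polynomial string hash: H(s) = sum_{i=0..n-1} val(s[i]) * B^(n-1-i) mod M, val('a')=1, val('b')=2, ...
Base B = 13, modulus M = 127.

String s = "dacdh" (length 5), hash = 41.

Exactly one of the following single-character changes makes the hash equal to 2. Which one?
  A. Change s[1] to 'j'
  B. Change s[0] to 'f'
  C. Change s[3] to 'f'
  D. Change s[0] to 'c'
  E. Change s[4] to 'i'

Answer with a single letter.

Option A: s[1]='a'->'j', delta=(10-1)*13^3 mod 127 = 88, hash=41+88 mod 127 = 2 <-- target
Option B: s[0]='d'->'f', delta=(6-4)*13^4 mod 127 = 99, hash=41+99 mod 127 = 13
Option C: s[3]='d'->'f', delta=(6-4)*13^1 mod 127 = 26, hash=41+26 mod 127 = 67
Option D: s[0]='d'->'c', delta=(3-4)*13^4 mod 127 = 14, hash=41+14 mod 127 = 55
Option E: s[4]='h'->'i', delta=(9-8)*13^0 mod 127 = 1, hash=41+1 mod 127 = 42

Answer: A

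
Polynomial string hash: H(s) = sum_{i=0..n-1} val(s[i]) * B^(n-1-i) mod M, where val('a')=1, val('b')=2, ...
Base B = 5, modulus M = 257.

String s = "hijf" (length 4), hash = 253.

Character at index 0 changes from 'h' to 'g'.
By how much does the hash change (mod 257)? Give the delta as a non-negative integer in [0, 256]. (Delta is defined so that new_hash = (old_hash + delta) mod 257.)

Delta formula: (val(new) - val(old)) * B^(n-1-k) mod M
  val('g') - val('h') = 7 - 8 = -1
  B^(n-1-k) = 5^3 mod 257 = 125
  Delta = -1 * 125 mod 257 = 132

Answer: 132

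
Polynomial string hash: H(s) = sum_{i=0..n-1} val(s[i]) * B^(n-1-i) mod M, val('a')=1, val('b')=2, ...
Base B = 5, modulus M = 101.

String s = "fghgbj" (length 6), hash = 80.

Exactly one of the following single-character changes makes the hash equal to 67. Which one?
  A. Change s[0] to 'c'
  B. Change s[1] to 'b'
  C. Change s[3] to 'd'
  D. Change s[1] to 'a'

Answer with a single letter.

Answer: D

Derivation:
Option A: s[0]='f'->'c', delta=(3-6)*5^5 mod 101 = 18, hash=80+18 mod 101 = 98
Option B: s[1]='g'->'b', delta=(2-7)*5^4 mod 101 = 6, hash=80+6 mod 101 = 86
Option C: s[3]='g'->'d', delta=(4-7)*5^2 mod 101 = 26, hash=80+26 mod 101 = 5
Option D: s[1]='g'->'a', delta=(1-7)*5^4 mod 101 = 88, hash=80+88 mod 101 = 67 <-- target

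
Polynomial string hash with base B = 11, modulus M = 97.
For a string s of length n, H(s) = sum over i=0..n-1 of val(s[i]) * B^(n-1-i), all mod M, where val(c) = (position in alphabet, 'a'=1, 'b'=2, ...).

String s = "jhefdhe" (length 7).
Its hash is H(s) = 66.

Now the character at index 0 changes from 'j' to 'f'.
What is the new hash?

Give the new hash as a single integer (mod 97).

val('j') = 10, val('f') = 6
Position k = 0, exponent = n-1-k = 6
B^6 mod M = 11^6 mod 97 = 50
Delta = (6 - 10) * 50 mod 97 = 91
New hash = (66 + 91) mod 97 = 60

Answer: 60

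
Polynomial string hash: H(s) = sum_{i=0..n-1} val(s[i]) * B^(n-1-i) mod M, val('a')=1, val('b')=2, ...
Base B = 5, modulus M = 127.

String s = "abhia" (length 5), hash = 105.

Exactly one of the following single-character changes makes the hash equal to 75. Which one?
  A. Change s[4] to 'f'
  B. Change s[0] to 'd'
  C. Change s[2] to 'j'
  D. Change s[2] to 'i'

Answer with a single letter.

Option A: s[4]='a'->'f', delta=(6-1)*5^0 mod 127 = 5, hash=105+5 mod 127 = 110
Option B: s[0]='a'->'d', delta=(4-1)*5^4 mod 127 = 97, hash=105+97 mod 127 = 75 <-- target
Option C: s[2]='h'->'j', delta=(10-8)*5^2 mod 127 = 50, hash=105+50 mod 127 = 28
Option D: s[2]='h'->'i', delta=(9-8)*5^2 mod 127 = 25, hash=105+25 mod 127 = 3

Answer: B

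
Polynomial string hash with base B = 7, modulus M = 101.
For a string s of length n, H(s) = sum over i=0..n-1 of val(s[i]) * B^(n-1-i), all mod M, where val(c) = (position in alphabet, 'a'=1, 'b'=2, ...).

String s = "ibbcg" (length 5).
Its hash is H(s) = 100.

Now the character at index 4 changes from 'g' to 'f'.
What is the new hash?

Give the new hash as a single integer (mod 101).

val('g') = 7, val('f') = 6
Position k = 4, exponent = n-1-k = 0
B^0 mod M = 7^0 mod 101 = 1
Delta = (6 - 7) * 1 mod 101 = 100
New hash = (100 + 100) mod 101 = 99

Answer: 99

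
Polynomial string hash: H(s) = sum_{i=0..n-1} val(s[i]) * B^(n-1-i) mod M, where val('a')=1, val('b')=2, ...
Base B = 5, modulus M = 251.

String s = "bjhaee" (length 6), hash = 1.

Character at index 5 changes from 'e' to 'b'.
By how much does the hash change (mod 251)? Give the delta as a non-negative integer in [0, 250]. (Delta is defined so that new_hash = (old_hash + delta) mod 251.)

Delta formula: (val(new) - val(old)) * B^(n-1-k) mod M
  val('b') - val('e') = 2 - 5 = -3
  B^(n-1-k) = 5^0 mod 251 = 1
  Delta = -3 * 1 mod 251 = 248

Answer: 248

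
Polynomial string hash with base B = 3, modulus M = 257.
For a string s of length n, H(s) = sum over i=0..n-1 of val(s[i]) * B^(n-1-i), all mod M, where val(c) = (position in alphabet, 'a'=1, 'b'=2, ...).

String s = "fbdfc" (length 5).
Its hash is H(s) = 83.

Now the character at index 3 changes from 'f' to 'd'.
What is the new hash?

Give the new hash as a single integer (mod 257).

val('f') = 6, val('d') = 4
Position k = 3, exponent = n-1-k = 1
B^1 mod M = 3^1 mod 257 = 3
Delta = (4 - 6) * 3 mod 257 = 251
New hash = (83 + 251) mod 257 = 77

Answer: 77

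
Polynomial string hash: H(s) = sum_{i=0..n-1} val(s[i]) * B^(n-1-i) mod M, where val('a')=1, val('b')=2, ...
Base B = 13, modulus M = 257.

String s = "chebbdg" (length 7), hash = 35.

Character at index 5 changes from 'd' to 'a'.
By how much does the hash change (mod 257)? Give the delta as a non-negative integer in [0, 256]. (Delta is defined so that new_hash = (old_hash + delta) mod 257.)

Delta formula: (val(new) - val(old)) * B^(n-1-k) mod M
  val('a') - val('d') = 1 - 4 = -3
  B^(n-1-k) = 13^1 mod 257 = 13
  Delta = -3 * 13 mod 257 = 218

Answer: 218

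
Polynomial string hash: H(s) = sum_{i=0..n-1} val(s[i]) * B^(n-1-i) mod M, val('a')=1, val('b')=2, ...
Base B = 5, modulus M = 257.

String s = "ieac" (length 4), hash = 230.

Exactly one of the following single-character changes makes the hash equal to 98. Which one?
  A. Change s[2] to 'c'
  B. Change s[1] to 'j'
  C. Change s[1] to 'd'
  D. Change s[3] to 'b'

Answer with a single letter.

Option A: s[2]='a'->'c', delta=(3-1)*5^1 mod 257 = 10, hash=230+10 mod 257 = 240
Option B: s[1]='e'->'j', delta=(10-5)*5^2 mod 257 = 125, hash=230+125 mod 257 = 98 <-- target
Option C: s[1]='e'->'d', delta=(4-5)*5^2 mod 257 = 232, hash=230+232 mod 257 = 205
Option D: s[3]='c'->'b', delta=(2-3)*5^0 mod 257 = 256, hash=230+256 mod 257 = 229

Answer: B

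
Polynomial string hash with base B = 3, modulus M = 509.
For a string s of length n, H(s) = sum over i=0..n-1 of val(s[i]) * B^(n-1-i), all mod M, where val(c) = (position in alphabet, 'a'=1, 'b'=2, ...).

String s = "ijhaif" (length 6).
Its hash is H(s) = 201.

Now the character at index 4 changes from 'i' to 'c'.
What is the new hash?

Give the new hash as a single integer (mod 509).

val('i') = 9, val('c') = 3
Position k = 4, exponent = n-1-k = 1
B^1 mod M = 3^1 mod 509 = 3
Delta = (3 - 9) * 3 mod 509 = 491
New hash = (201 + 491) mod 509 = 183

Answer: 183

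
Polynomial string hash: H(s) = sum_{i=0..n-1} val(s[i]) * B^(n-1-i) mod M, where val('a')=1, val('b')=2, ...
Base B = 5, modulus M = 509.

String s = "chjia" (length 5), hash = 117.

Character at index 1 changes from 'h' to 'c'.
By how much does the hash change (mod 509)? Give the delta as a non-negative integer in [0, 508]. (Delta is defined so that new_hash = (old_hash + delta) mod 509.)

Answer: 393

Derivation:
Delta formula: (val(new) - val(old)) * B^(n-1-k) mod M
  val('c') - val('h') = 3 - 8 = -5
  B^(n-1-k) = 5^3 mod 509 = 125
  Delta = -5 * 125 mod 509 = 393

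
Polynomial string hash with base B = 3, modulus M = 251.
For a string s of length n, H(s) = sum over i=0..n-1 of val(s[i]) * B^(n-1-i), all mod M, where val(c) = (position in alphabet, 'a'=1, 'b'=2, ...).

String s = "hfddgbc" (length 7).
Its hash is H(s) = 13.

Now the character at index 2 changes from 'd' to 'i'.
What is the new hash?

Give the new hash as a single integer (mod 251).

val('d') = 4, val('i') = 9
Position k = 2, exponent = n-1-k = 4
B^4 mod M = 3^4 mod 251 = 81
Delta = (9 - 4) * 81 mod 251 = 154
New hash = (13 + 154) mod 251 = 167

Answer: 167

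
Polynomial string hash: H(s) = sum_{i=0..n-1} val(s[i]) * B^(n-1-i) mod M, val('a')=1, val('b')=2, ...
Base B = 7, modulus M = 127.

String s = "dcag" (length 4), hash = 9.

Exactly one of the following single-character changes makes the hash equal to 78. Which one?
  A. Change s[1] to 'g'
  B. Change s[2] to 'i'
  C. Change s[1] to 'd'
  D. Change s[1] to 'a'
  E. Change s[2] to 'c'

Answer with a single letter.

Option A: s[1]='c'->'g', delta=(7-3)*7^2 mod 127 = 69, hash=9+69 mod 127 = 78 <-- target
Option B: s[2]='a'->'i', delta=(9-1)*7^1 mod 127 = 56, hash=9+56 mod 127 = 65
Option C: s[1]='c'->'d', delta=(4-3)*7^2 mod 127 = 49, hash=9+49 mod 127 = 58
Option D: s[1]='c'->'a', delta=(1-3)*7^2 mod 127 = 29, hash=9+29 mod 127 = 38
Option E: s[2]='a'->'c', delta=(3-1)*7^1 mod 127 = 14, hash=9+14 mod 127 = 23

Answer: A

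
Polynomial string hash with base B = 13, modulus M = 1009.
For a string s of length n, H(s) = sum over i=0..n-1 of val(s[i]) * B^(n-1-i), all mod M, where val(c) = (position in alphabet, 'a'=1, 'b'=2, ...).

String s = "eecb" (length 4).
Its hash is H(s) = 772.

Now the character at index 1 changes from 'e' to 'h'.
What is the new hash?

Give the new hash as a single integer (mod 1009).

val('e') = 5, val('h') = 8
Position k = 1, exponent = n-1-k = 2
B^2 mod M = 13^2 mod 1009 = 169
Delta = (8 - 5) * 169 mod 1009 = 507
New hash = (772 + 507) mod 1009 = 270

Answer: 270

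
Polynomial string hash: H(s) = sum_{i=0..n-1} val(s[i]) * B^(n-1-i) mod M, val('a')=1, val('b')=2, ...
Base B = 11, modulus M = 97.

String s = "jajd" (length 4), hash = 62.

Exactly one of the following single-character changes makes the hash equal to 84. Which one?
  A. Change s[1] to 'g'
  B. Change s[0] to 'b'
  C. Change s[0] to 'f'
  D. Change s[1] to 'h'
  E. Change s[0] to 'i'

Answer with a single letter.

Option A: s[1]='a'->'g', delta=(7-1)*11^2 mod 97 = 47, hash=62+47 mod 97 = 12
Option B: s[0]='j'->'b', delta=(2-10)*11^3 mod 97 = 22, hash=62+22 mod 97 = 84 <-- target
Option C: s[0]='j'->'f', delta=(6-10)*11^3 mod 97 = 11, hash=62+11 mod 97 = 73
Option D: s[1]='a'->'h', delta=(8-1)*11^2 mod 97 = 71, hash=62+71 mod 97 = 36
Option E: s[0]='j'->'i', delta=(9-10)*11^3 mod 97 = 27, hash=62+27 mod 97 = 89

Answer: B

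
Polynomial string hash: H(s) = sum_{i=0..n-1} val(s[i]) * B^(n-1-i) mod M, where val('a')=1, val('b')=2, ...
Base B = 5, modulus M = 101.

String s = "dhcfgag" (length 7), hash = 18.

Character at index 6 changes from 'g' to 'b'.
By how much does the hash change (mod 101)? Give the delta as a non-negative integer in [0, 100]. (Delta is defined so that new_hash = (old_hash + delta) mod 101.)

Delta formula: (val(new) - val(old)) * B^(n-1-k) mod M
  val('b') - val('g') = 2 - 7 = -5
  B^(n-1-k) = 5^0 mod 101 = 1
  Delta = -5 * 1 mod 101 = 96

Answer: 96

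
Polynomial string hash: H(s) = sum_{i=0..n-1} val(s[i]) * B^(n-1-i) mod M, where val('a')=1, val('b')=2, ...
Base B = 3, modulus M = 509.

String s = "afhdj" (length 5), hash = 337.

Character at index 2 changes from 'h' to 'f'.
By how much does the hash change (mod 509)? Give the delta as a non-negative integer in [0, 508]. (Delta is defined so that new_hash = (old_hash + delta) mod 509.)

Answer: 491

Derivation:
Delta formula: (val(new) - val(old)) * B^(n-1-k) mod M
  val('f') - val('h') = 6 - 8 = -2
  B^(n-1-k) = 3^2 mod 509 = 9
  Delta = -2 * 9 mod 509 = 491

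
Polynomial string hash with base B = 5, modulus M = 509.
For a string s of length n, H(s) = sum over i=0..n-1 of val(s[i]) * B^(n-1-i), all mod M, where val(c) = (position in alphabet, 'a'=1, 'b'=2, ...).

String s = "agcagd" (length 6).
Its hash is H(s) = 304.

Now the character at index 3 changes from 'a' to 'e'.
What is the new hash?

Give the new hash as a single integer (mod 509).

val('a') = 1, val('e') = 5
Position k = 3, exponent = n-1-k = 2
B^2 mod M = 5^2 mod 509 = 25
Delta = (5 - 1) * 25 mod 509 = 100
New hash = (304 + 100) mod 509 = 404

Answer: 404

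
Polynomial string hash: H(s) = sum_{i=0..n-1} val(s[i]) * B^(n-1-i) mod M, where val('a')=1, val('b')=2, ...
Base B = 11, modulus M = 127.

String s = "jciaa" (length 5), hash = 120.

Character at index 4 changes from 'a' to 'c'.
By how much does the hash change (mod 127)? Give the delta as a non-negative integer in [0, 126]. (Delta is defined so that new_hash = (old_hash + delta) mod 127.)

Delta formula: (val(new) - val(old)) * B^(n-1-k) mod M
  val('c') - val('a') = 3 - 1 = 2
  B^(n-1-k) = 11^0 mod 127 = 1
  Delta = 2 * 1 mod 127 = 2

Answer: 2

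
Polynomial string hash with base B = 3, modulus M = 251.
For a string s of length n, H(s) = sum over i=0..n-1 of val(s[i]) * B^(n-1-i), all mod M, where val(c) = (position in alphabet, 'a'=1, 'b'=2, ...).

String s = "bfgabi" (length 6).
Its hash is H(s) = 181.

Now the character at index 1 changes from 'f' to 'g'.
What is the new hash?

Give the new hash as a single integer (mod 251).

Answer: 11

Derivation:
val('f') = 6, val('g') = 7
Position k = 1, exponent = n-1-k = 4
B^4 mod M = 3^4 mod 251 = 81
Delta = (7 - 6) * 81 mod 251 = 81
New hash = (181 + 81) mod 251 = 11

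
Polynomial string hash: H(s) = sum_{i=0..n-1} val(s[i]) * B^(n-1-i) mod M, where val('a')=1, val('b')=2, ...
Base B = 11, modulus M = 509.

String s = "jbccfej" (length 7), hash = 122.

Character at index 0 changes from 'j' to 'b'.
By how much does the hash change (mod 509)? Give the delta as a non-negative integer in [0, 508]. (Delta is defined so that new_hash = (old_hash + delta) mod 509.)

Delta formula: (val(new) - val(old)) * B^(n-1-k) mod M
  val('b') - val('j') = 2 - 10 = -8
  B^(n-1-k) = 11^6 mod 509 = 241
  Delta = -8 * 241 mod 509 = 108

Answer: 108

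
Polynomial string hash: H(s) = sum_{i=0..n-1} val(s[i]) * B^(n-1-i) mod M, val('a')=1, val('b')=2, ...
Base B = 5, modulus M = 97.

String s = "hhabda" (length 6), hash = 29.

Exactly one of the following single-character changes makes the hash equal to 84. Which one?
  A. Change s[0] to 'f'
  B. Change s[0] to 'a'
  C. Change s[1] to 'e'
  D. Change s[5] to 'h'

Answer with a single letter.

Answer: A

Derivation:
Option A: s[0]='h'->'f', delta=(6-8)*5^5 mod 97 = 55, hash=29+55 mod 97 = 84 <-- target
Option B: s[0]='h'->'a', delta=(1-8)*5^5 mod 97 = 47, hash=29+47 mod 97 = 76
Option C: s[1]='h'->'e', delta=(5-8)*5^4 mod 97 = 65, hash=29+65 mod 97 = 94
Option D: s[5]='a'->'h', delta=(8-1)*5^0 mod 97 = 7, hash=29+7 mod 97 = 36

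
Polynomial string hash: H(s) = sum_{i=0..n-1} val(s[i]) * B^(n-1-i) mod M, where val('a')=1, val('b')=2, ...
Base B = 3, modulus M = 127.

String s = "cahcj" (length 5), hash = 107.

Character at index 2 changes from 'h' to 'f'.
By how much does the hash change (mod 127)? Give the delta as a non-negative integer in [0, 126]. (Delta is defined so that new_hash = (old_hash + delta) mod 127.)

Delta formula: (val(new) - val(old)) * B^(n-1-k) mod M
  val('f') - val('h') = 6 - 8 = -2
  B^(n-1-k) = 3^2 mod 127 = 9
  Delta = -2 * 9 mod 127 = 109

Answer: 109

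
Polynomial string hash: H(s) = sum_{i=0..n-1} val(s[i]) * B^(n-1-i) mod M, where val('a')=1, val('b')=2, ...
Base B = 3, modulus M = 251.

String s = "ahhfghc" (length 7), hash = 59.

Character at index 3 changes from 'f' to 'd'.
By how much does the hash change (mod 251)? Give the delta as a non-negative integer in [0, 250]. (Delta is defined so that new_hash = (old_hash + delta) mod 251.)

Answer: 197

Derivation:
Delta formula: (val(new) - val(old)) * B^(n-1-k) mod M
  val('d') - val('f') = 4 - 6 = -2
  B^(n-1-k) = 3^3 mod 251 = 27
  Delta = -2 * 27 mod 251 = 197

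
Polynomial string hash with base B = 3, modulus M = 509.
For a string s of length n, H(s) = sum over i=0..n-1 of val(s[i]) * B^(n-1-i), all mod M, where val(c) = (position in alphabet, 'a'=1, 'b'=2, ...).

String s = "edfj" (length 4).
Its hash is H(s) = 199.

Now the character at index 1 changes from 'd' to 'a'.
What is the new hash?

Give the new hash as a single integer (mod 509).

val('d') = 4, val('a') = 1
Position k = 1, exponent = n-1-k = 2
B^2 mod M = 3^2 mod 509 = 9
Delta = (1 - 4) * 9 mod 509 = 482
New hash = (199 + 482) mod 509 = 172

Answer: 172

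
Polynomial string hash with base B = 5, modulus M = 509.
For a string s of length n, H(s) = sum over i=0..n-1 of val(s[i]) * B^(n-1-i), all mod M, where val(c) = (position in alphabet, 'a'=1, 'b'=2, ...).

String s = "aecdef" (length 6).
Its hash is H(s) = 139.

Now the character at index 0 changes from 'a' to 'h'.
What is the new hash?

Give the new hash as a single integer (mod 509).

Answer: 127

Derivation:
val('a') = 1, val('h') = 8
Position k = 0, exponent = n-1-k = 5
B^5 mod M = 5^5 mod 509 = 71
Delta = (8 - 1) * 71 mod 509 = 497
New hash = (139 + 497) mod 509 = 127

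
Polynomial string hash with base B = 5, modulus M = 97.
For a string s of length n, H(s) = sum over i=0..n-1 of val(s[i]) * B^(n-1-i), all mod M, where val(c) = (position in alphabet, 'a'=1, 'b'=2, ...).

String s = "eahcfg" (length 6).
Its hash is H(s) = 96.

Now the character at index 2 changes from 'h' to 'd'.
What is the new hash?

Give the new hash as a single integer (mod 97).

Answer: 81

Derivation:
val('h') = 8, val('d') = 4
Position k = 2, exponent = n-1-k = 3
B^3 mod M = 5^3 mod 97 = 28
Delta = (4 - 8) * 28 mod 97 = 82
New hash = (96 + 82) mod 97 = 81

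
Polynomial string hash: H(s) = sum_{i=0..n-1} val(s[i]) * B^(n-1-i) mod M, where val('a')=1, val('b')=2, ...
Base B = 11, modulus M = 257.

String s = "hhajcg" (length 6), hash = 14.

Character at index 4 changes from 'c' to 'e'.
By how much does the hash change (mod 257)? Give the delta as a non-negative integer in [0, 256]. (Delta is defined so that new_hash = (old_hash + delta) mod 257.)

Answer: 22

Derivation:
Delta formula: (val(new) - val(old)) * B^(n-1-k) mod M
  val('e') - val('c') = 5 - 3 = 2
  B^(n-1-k) = 11^1 mod 257 = 11
  Delta = 2 * 11 mod 257 = 22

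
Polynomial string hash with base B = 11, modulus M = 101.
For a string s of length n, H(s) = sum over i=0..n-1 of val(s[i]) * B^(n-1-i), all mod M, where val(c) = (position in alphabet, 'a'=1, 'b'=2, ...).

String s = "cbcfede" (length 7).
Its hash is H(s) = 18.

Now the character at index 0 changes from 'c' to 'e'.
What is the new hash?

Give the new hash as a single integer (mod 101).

val('c') = 3, val('e') = 5
Position k = 0, exponent = n-1-k = 6
B^6 mod M = 11^6 mod 101 = 21
Delta = (5 - 3) * 21 mod 101 = 42
New hash = (18 + 42) mod 101 = 60

Answer: 60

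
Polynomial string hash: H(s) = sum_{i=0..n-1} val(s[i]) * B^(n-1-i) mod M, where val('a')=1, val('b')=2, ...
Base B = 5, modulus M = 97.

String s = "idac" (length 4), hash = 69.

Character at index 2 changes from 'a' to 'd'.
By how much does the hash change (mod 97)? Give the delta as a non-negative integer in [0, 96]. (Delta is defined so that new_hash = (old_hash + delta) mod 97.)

Answer: 15

Derivation:
Delta formula: (val(new) - val(old)) * B^(n-1-k) mod M
  val('d') - val('a') = 4 - 1 = 3
  B^(n-1-k) = 5^1 mod 97 = 5
  Delta = 3 * 5 mod 97 = 15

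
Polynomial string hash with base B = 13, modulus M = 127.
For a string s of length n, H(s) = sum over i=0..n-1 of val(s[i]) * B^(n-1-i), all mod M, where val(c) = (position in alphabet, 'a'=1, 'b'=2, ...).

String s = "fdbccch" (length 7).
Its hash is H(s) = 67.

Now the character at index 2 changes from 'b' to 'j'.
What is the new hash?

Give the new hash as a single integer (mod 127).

val('b') = 2, val('j') = 10
Position k = 2, exponent = n-1-k = 4
B^4 mod M = 13^4 mod 127 = 113
Delta = (10 - 2) * 113 mod 127 = 15
New hash = (67 + 15) mod 127 = 82

Answer: 82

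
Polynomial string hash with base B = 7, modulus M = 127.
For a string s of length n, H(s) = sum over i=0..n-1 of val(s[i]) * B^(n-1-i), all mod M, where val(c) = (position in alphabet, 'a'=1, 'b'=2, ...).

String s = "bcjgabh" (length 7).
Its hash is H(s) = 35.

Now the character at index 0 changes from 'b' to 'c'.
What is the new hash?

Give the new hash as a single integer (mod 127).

val('b') = 2, val('c') = 3
Position k = 0, exponent = n-1-k = 6
B^6 mod M = 7^6 mod 127 = 47
Delta = (3 - 2) * 47 mod 127 = 47
New hash = (35 + 47) mod 127 = 82

Answer: 82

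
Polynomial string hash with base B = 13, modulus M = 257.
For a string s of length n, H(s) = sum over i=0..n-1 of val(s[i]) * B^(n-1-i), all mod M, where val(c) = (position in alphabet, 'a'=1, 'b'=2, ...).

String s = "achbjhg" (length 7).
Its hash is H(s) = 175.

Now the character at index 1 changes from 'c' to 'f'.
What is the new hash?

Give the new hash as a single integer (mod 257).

val('c') = 3, val('f') = 6
Position k = 1, exponent = n-1-k = 5
B^5 mod M = 13^5 mod 257 = 185
Delta = (6 - 3) * 185 mod 257 = 41
New hash = (175 + 41) mod 257 = 216

Answer: 216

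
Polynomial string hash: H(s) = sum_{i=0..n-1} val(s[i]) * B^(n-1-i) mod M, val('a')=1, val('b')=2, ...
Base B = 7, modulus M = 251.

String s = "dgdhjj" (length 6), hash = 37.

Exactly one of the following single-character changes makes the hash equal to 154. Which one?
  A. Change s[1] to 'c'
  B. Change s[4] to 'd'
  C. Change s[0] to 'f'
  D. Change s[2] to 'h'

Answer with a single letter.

Answer: D

Derivation:
Option A: s[1]='g'->'c', delta=(3-7)*7^4 mod 251 = 185, hash=37+185 mod 251 = 222
Option B: s[4]='j'->'d', delta=(4-10)*7^1 mod 251 = 209, hash=37+209 mod 251 = 246
Option C: s[0]='d'->'f', delta=(6-4)*7^5 mod 251 = 231, hash=37+231 mod 251 = 17
Option D: s[2]='d'->'h', delta=(8-4)*7^3 mod 251 = 117, hash=37+117 mod 251 = 154 <-- target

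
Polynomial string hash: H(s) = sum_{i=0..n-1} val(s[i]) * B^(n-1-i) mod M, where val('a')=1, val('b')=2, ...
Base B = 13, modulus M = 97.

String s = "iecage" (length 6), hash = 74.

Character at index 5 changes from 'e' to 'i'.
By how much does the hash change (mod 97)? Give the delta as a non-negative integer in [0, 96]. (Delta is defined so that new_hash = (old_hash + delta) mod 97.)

Answer: 4

Derivation:
Delta formula: (val(new) - val(old)) * B^(n-1-k) mod M
  val('i') - val('e') = 9 - 5 = 4
  B^(n-1-k) = 13^0 mod 97 = 1
  Delta = 4 * 1 mod 97 = 4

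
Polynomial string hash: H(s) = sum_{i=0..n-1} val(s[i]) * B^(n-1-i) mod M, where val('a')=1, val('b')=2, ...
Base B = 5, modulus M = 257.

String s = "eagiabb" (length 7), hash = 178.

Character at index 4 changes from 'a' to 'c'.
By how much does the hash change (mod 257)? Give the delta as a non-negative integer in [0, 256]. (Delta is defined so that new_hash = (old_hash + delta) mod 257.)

Delta formula: (val(new) - val(old)) * B^(n-1-k) mod M
  val('c') - val('a') = 3 - 1 = 2
  B^(n-1-k) = 5^2 mod 257 = 25
  Delta = 2 * 25 mod 257 = 50

Answer: 50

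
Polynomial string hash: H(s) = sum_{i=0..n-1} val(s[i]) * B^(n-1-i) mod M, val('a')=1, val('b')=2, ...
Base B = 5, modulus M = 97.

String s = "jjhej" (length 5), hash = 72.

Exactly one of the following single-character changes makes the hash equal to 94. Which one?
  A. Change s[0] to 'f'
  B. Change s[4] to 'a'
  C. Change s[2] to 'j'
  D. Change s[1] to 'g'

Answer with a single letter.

Answer: A

Derivation:
Option A: s[0]='j'->'f', delta=(6-10)*5^4 mod 97 = 22, hash=72+22 mod 97 = 94 <-- target
Option B: s[4]='j'->'a', delta=(1-10)*5^0 mod 97 = 88, hash=72+88 mod 97 = 63
Option C: s[2]='h'->'j', delta=(10-8)*5^2 mod 97 = 50, hash=72+50 mod 97 = 25
Option D: s[1]='j'->'g', delta=(7-10)*5^3 mod 97 = 13, hash=72+13 mod 97 = 85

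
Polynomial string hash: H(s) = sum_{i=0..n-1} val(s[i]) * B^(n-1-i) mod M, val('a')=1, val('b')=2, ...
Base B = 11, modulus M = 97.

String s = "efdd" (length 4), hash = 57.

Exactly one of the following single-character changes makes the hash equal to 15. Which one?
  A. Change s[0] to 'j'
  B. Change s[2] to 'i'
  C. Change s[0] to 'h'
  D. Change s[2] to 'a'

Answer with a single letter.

Answer: B

Derivation:
Option A: s[0]='e'->'j', delta=(10-5)*11^3 mod 97 = 59, hash=57+59 mod 97 = 19
Option B: s[2]='d'->'i', delta=(9-4)*11^1 mod 97 = 55, hash=57+55 mod 97 = 15 <-- target
Option C: s[0]='e'->'h', delta=(8-5)*11^3 mod 97 = 16, hash=57+16 mod 97 = 73
Option D: s[2]='d'->'a', delta=(1-4)*11^1 mod 97 = 64, hash=57+64 mod 97 = 24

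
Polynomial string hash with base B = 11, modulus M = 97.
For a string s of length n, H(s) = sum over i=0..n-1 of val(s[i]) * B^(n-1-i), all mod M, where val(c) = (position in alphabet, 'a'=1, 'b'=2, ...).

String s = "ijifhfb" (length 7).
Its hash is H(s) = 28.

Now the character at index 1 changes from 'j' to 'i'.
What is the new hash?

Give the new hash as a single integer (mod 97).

Answer: 94

Derivation:
val('j') = 10, val('i') = 9
Position k = 1, exponent = n-1-k = 5
B^5 mod M = 11^5 mod 97 = 31
Delta = (9 - 10) * 31 mod 97 = 66
New hash = (28 + 66) mod 97 = 94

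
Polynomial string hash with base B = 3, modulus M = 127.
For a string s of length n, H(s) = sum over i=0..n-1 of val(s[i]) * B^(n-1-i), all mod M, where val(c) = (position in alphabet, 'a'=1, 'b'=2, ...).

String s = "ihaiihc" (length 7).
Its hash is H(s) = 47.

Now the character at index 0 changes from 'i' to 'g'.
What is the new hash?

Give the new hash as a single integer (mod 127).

val('i') = 9, val('g') = 7
Position k = 0, exponent = n-1-k = 6
B^6 mod M = 3^6 mod 127 = 94
Delta = (7 - 9) * 94 mod 127 = 66
New hash = (47 + 66) mod 127 = 113

Answer: 113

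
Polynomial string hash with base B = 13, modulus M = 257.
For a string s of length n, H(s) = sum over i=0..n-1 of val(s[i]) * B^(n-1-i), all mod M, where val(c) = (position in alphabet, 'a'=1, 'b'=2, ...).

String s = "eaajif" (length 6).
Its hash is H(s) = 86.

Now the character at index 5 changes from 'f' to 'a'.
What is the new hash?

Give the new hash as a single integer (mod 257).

val('f') = 6, val('a') = 1
Position k = 5, exponent = n-1-k = 0
B^0 mod M = 13^0 mod 257 = 1
Delta = (1 - 6) * 1 mod 257 = 252
New hash = (86 + 252) mod 257 = 81

Answer: 81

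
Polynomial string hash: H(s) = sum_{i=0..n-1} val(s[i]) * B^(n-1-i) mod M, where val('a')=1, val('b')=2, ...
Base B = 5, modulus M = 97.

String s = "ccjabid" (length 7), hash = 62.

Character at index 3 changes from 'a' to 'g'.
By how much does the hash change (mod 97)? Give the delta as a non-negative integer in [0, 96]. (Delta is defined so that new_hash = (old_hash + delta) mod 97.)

Answer: 71

Derivation:
Delta formula: (val(new) - val(old)) * B^(n-1-k) mod M
  val('g') - val('a') = 7 - 1 = 6
  B^(n-1-k) = 5^3 mod 97 = 28
  Delta = 6 * 28 mod 97 = 71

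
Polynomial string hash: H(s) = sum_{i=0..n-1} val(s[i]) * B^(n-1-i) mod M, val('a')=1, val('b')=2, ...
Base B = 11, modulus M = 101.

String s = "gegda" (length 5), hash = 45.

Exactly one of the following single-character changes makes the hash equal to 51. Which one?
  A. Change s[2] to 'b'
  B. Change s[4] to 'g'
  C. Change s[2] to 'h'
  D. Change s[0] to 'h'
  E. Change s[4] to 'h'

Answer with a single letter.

Option A: s[2]='g'->'b', delta=(2-7)*11^2 mod 101 = 1, hash=45+1 mod 101 = 46
Option B: s[4]='a'->'g', delta=(7-1)*11^0 mod 101 = 6, hash=45+6 mod 101 = 51 <-- target
Option C: s[2]='g'->'h', delta=(8-7)*11^2 mod 101 = 20, hash=45+20 mod 101 = 65
Option D: s[0]='g'->'h', delta=(8-7)*11^4 mod 101 = 97, hash=45+97 mod 101 = 41
Option E: s[4]='a'->'h', delta=(8-1)*11^0 mod 101 = 7, hash=45+7 mod 101 = 52

Answer: B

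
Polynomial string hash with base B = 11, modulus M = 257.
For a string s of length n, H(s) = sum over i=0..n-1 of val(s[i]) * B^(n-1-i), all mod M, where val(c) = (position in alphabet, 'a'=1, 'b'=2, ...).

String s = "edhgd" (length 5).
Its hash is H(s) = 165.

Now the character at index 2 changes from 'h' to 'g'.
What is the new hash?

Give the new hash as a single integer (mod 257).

Answer: 44

Derivation:
val('h') = 8, val('g') = 7
Position k = 2, exponent = n-1-k = 2
B^2 mod M = 11^2 mod 257 = 121
Delta = (7 - 8) * 121 mod 257 = 136
New hash = (165 + 136) mod 257 = 44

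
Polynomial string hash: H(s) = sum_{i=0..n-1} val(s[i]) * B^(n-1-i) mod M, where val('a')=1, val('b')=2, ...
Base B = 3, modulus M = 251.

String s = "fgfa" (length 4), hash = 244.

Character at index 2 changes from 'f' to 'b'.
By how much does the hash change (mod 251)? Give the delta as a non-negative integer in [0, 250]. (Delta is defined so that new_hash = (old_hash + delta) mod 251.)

Answer: 239

Derivation:
Delta formula: (val(new) - val(old)) * B^(n-1-k) mod M
  val('b') - val('f') = 2 - 6 = -4
  B^(n-1-k) = 3^1 mod 251 = 3
  Delta = -4 * 3 mod 251 = 239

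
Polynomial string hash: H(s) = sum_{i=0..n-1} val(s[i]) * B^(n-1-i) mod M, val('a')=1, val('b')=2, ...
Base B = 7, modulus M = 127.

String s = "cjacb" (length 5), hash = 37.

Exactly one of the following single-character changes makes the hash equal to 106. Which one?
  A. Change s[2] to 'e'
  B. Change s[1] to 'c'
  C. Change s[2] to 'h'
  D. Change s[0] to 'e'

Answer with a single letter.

Option A: s[2]='a'->'e', delta=(5-1)*7^2 mod 127 = 69, hash=37+69 mod 127 = 106 <-- target
Option B: s[1]='j'->'c', delta=(3-10)*7^3 mod 127 = 12, hash=37+12 mod 127 = 49
Option C: s[2]='a'->'h', delta=(8-1)*7^2 mod 127 = 89, hash=37+89 mod 127 = 126
Option D: s[0]='c'->'e', delta=(5-3)*7^4 mod 127 = 103, hash=37+103 mod 127 = 13

Answer: A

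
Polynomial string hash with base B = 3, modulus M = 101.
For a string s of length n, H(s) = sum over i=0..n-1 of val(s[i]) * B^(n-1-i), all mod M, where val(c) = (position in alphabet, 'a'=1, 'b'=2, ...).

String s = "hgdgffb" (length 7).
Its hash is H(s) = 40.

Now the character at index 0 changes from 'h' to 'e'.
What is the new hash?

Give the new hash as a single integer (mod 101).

val('h') = 8, val('e') = 5
Position k = 0, exponent = n-1-k = 6
B^6 mod M = 3^6 mod 101 = 22
Delta = (5 - 8) * 22 mod 101 = 35
New hash = (40 + 35) mod 101 = 75

Answer: 75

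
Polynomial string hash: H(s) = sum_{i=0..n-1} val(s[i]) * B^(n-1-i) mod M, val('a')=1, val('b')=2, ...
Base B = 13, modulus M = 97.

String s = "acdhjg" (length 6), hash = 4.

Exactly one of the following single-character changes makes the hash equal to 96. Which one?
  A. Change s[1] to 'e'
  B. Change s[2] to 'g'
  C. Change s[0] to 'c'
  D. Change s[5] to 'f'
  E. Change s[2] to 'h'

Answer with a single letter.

Answer: B

Derivation:
Option A: s[1]='c'->'e', delta=(5-3)*13^4 mod 97 = 86, hash=4+86 mod 97 = 90
Option B: s[2]='d'->'g', delta=(7-4)*13^3 mod 97 = 92, hash=4+92 mod 97 = 96 <-- target
Option C: s[0]='a'->'c', delta=(3-1)*13^5 mod 97 = 51, hash=4+51 mod 97 = 55
Option D: s[5]='g'->'f', delta=(6-7)*13^0 mod 97 = 96, hash=4+96 mod 97 = 3
Option E: s[2]='d'->'h', delta=(8-4)*13^3 mod 97 = 58, hash=4+58 mod 97 = 62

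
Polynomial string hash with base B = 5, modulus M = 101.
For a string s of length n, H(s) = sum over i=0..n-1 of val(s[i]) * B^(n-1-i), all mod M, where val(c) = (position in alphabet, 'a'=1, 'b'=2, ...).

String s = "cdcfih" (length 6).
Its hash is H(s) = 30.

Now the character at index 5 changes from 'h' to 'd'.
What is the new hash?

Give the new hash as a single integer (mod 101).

val('h') = 8, val('d') = 4
Position k = 5, exponent = n-1-k = 0
B^0 mod M = 5^0 mod 101 = 1
Delta = (4 - 8) * 1 mod 101 = 97
New hash = (30 + 97) mod 101 = 26

Answer: 26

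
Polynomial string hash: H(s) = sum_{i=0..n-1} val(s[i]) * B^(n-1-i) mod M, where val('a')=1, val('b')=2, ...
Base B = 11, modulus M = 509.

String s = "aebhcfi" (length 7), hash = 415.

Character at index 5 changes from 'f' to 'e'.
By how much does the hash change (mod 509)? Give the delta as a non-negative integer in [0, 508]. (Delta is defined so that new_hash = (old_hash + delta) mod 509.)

Answer: 498

Derivation:
Delta formula: (val(new) - val(old)) * B^(n-1-k) mod M
  val('e') - val('f') = 5 - 6 = -1
  B^(n-1-k) = 11^1 mod 509 = 11
  Delta = -1 * 11 mod 509 = 498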